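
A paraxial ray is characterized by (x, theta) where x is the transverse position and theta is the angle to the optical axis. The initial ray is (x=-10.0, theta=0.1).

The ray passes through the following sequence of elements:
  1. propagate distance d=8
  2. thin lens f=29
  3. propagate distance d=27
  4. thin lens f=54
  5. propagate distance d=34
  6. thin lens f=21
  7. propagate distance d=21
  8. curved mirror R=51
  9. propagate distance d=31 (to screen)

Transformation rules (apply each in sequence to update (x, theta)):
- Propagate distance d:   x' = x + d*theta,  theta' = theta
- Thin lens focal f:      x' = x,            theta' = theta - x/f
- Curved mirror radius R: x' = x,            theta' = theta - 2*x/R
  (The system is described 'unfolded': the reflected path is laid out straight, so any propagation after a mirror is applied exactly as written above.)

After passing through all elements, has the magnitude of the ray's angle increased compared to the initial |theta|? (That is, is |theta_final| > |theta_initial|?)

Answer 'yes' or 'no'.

Initial: x=-10.0000 theta=0.1000
After 1 (propagate distance d=8): x=-9.2000 theta=0.1000
After 2 (thin lens f=29): x=-9.2000 theta=121/290 (≈0.4172)
After 3 (propagate distance d=27): x=599/290 (≈2.0655) theta=121/290 (≈0.4172)
After 4 (thin lens f=54): x=599/290 (≈2.0655) theta=1187/3132 (≈0.3790)
After 5 (propagate distance d=34): x=58534/3915 (≈14.9512) theta=1187/3132 (≈0.3790)
After 6 (thin lens f=21): x=58534/3915 (≈14.9512) theta=-15643/46980 (≈-0.3330)
After 7 (propagate distance d=21): x=8309/1044 (≈7.9588) theta=-15643/46980 (≈-0.3330)
After 8 (curved mirror R=51): x=8309/1044 (≈7.9588) theta=-515201/798660 (≈-0.6451)
After 9 (propagate distance d=31 (to screen)): x=-4807423/399330 (≈-12.0387) theta=-515201/798660 (≈-0.6451)
|theta_initial|=0.1000 |theta_final|=515201/798660 (≈0.6451) -> increased

Answer: yes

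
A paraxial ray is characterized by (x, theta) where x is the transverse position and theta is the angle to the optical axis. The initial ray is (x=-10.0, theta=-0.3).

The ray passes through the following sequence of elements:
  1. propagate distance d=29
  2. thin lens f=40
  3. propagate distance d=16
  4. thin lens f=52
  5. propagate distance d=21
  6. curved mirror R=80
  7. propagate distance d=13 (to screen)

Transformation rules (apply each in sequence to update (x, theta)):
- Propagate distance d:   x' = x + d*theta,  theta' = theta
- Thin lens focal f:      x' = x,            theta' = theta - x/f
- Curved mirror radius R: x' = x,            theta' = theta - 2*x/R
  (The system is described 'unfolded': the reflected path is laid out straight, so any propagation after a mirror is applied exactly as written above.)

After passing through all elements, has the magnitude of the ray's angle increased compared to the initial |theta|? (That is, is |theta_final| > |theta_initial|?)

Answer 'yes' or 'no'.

Initial: x=-10.0000 theta=-0.3000
After 1 (propagate distance d=29): x=-18.7000 theta=-0.3000
After 2 (thin lens f=40): x=-18.7000 theta=0.1675
After 3 (propagate distance d=16): x=-16.0200 theta=0.1675
After 4 (thin lens f=52): x=-16.0200 theta=2473/5200 (≈0.4756)
After 5 (propagate distance d=21): x=-31371/5200 (≈-6.0329) theta=2473/5200 (≈0.4756)
After 6 (curved mirror R=80): x=-31371/5200 (≈-6.0329) theta=130291/208000 (≈0.6264)
After 7 (propagate distance d=13 (to screen)): x=438943/208000 (≈2.1103) theta=130291/208000 (≈0.6264)
|theta_initial|=0.3000 |theta_final|=130291/208000 (≈0.6264) -> increased

Answer: yes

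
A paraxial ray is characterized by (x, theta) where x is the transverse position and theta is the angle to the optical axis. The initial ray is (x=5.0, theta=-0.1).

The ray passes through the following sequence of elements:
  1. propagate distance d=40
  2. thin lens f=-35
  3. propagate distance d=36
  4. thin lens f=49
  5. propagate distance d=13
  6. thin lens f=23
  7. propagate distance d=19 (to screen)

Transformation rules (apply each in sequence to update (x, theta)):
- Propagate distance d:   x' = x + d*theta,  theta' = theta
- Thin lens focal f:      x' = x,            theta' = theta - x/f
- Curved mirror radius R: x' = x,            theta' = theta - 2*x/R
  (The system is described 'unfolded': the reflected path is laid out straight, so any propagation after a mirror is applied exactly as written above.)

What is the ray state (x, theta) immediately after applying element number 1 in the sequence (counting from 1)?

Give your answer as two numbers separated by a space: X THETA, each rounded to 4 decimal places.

Answer: 1.0000 -0.1000

Derivation:
Initial: x=5.0000 theta=-0.1000
After 1 (propagate distance d=40): x=1.0000 theta=-0.1000
Rounded to 4 decimal places: x = 1.0000, theta = -0.1000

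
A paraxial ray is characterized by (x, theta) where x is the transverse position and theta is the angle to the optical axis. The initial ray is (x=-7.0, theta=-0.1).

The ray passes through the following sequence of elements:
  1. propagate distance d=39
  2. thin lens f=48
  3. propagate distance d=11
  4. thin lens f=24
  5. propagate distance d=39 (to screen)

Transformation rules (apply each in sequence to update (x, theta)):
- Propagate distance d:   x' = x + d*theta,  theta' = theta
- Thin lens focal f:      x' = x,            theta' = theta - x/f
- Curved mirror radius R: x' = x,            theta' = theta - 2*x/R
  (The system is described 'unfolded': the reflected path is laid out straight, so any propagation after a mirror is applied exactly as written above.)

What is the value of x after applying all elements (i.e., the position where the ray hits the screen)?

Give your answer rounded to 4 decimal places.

Answer: 10.8951

Derivation:
Initial: x=-7.0000 theta=-0.1000
After 1 (propagate distance d=39): x=-10.9000 theta=-0.1000
After 2 (thin lens f=48): x=-10.9000 theta=61/480 (≈0.1271)
After 3 (propagate distance d=11): x=-4561/480 (≈-9.5021) theta=61/480 (≈0.1271)
After 4 (thin lens f=24): x=-4561/480 (≈-9.5021) theta=1205/2304 (≈0.5230)
After 5 (propagate distance d=39 (to screen)): x=41837/3840 (≈10.8951) theta=1205/2304 (≈0.5230)
Rounded to 4 decimal places: x = 10.8951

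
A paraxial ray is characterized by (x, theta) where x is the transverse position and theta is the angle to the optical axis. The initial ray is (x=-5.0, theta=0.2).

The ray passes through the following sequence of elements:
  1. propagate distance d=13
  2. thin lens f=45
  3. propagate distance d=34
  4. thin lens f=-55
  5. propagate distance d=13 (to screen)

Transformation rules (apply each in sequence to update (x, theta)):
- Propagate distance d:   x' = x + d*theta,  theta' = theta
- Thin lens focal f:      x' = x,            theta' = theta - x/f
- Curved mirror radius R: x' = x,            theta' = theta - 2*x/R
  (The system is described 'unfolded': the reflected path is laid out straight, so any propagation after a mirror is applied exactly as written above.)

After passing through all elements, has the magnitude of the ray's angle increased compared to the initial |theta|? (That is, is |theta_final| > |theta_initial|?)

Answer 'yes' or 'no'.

Initial: x=-5.0000 theta=0.2000
After 1 (propagate distance d=13): x=-2.4000 theta=0.2000
After 2 (thin lens f=45): x=-2.4000 theta=19/75 (≈0.2533)
After 3 (propagate distance d=34): x=466/75 (≈6.2133) theta=19/75 (≈0.2533)
After 4 (thin lens f=-55): x=466/75 (≈6.2133) theta=1511/4125 (≈0.3663)
After 5 (propagate distance d=13 (to screen)): x=15091/1375 (≈10.9753) theta=1511/4125 (≈0.3663)
|theta_initial|=0.2000 |theta_final|=1511/4125 (≈0.3663) -> increased

Answer: yes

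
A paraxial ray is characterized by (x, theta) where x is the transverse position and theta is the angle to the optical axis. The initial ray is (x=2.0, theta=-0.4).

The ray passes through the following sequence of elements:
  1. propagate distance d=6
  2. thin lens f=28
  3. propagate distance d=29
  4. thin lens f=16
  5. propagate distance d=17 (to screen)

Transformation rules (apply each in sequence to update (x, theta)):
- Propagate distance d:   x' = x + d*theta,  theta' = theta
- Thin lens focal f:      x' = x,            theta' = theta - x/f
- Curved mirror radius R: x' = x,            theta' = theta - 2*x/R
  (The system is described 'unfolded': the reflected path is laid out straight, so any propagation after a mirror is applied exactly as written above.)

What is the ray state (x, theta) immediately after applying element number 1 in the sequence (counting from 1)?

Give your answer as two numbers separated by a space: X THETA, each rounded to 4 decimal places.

Initial: x=2.0000 theta=-0.4000
After 1 (propagate distance d=6): x=-0.4000 theta=-0.4000
Rounded to 4 decimal places: x = -0.4000, theta = -0.4000

Answer: -0.4000 -0.4000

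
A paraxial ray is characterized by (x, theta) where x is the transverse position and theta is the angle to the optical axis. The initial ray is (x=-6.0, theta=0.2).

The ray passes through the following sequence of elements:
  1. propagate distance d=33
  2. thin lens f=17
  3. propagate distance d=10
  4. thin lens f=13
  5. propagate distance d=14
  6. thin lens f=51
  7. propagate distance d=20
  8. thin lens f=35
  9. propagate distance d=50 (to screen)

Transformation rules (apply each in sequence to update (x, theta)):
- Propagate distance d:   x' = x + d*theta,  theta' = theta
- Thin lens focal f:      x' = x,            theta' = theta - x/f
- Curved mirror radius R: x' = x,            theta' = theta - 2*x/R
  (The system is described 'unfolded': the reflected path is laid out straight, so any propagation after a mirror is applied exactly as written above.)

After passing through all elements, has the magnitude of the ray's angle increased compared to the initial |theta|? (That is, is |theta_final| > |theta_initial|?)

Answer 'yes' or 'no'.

Answer: no

Derivation:
Initial: x=-6.0000 theta=0.2000
After 1 (propagate distance d=33): x=0.6000 theta=0.2000
After 2 (thin lens f=17): x=0.6000 theta=14/85 (≈0.1647)
After 3 (propagate distance d=10): x=191/85 (≈2.2471) theta=14/85 (≈0.1647)
After 4 (thin lens f=13): x=191/85 (≈2.2471) theta=-9/1105 (≈-0.0081)
After 5 (propagate distance d=14): x=2357/1105 (≈2.1330) theta=-9/1105 (≈-0.0081)
After 6 (thin lens f=51): x=2357/1105 (≈2.1330) theta=-2816/56355 (≈-0.0500)
After 7 (propagate distance d=20): x=63887/56355 (≈1.1337) theta=-2816/56355 (≈-0.0500)
After 8 (thin lens f=35): x=63887/56355 (≈1.1337) theta=-54149/657475 (≈-0.0824)
After 9 (propagate distance d=50 (to screen)): x=-1177261/394485 (≈-2.9843) theta=-54149/657475 (≈-0.0824)
|theta_initial|=0.2000 |theta_final|=54149/657475 (≈0.0824) -> not increased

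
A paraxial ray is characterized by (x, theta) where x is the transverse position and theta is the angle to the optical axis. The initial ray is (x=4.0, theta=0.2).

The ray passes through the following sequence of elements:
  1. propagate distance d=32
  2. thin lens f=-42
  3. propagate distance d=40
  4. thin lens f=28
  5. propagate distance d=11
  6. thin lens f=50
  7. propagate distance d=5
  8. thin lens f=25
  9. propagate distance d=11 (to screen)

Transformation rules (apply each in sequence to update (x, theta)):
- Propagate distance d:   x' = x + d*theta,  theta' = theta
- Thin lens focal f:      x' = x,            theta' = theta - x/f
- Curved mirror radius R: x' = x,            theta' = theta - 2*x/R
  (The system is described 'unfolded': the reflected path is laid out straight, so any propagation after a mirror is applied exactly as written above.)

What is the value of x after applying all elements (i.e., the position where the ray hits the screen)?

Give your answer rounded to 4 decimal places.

Answer: -1.4941

Derivation:
Initial: x=4.0000 theta=0.2000
After 1 (propagate distance d=32): x=10.4000 theta=0.2000
After 2 (thin lens f=-42): x=10.4000 theta=47/105 (≈0.4476)
After 3 (propagate distance d=40): x=2972/105 (≈28.3048) theta=47/105 (≈0.4476)
After 4 (thin lens f=28): x=2972/105 (≈28.3048) theta=-138/245 (≈-0.5633)
After 5 (propagate distance d=11): x=3250/147 (≈22.1088) theta=-138/245 (≈-0.5633)
After 6 (thin lens f=50): x=3250/147 (≈22.1088) theta=-739/735 (≈-1.0054)
After 7 (propagate distance d=5): x=837/49 (≈17.0816) theta=-739/735 (≈-1.0054)
After 8 (thin lens f=25): x=837/49 (≈17.0816) theta=-6206/3675 (≈-1.6887)
After 9 (propagate distance d=11 (to screen)): x=-5491/3675 (≈-1.4941) theta=-6206/3675 (≈-1.6887)
Rounded to 4 decimal places: x = -1.4941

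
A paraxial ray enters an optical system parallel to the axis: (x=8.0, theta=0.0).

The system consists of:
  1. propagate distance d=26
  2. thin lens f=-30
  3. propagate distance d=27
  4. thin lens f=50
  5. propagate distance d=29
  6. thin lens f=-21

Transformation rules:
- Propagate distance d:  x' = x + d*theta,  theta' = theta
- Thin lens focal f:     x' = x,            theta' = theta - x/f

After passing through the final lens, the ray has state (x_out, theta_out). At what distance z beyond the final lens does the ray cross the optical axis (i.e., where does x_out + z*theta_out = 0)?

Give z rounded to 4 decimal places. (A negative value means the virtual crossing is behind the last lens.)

Answer: -22.2348

Derivation:
Initial: x=8.0000 theta=0.0000
After 1 (propagate distance d=26): x=8.0000 theta=0.0000
After 2 (thin lens f=-30): x=8.0000 theta=4/15 (≈0.2667)
After 3 (propagate distance d=27): x=15.2000 theta=4/15 (≈0.2667)
After 4 (thin lens f=50): x=15.2000 theta=-14/375 (≈-0.0373)
After 5 (propagate distance d=29): x=5294/375 (≈14.1173) theta=-14/375 (≈-0.0373)
After 6 (thin lens f=-21): x=5294/375 (≈14.1173) theta=40/63 (≈0.6349)
z_focus = -x_out/theta_out = -(5294/375)/(40/63) = -22.2348
Rounded to 4 decimal places: z = -22.2348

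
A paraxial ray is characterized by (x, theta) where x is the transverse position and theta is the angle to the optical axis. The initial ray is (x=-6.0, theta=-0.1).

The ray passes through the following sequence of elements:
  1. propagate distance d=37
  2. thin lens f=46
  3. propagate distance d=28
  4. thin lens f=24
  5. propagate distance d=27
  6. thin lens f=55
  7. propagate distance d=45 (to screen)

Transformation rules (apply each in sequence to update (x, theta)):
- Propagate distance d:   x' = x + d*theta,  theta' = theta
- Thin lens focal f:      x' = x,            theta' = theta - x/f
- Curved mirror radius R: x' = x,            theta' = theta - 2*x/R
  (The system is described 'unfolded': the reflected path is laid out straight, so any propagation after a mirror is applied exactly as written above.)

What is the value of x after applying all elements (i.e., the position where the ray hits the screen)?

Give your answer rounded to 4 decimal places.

Initial: x=-6.0000 theta=-0.1000
After 1 (propagate distance d=37): x=-9.7000 theta=-0.1000
After 2 (thin lens f=46): x=-9.7000 theta=51/460 (≈0.1109)
After 3 (propagate distance d=28): x=-1517/230 (≈-6.5957) theta=51/460 (≈0.1109)
After 4 (thin lens f=24): x=-1517/230 (≈-6.5957) theta=2129/5520 (≈0.3857)
After 5 (propagate distance d=27): x=1405/368 (≈3.8179) theta=2129/5520 (≈0.3857)
After 6 (thin lens f=55): x=1405/368 (≈3.8179) theta=4801/15180 (≈0.3163)
After 7 (propagate distance d=45 (to screen)): x=73067/4048 (≈18.0501) theta=4801/15180 (≈0.3163)
Rounded to 4 decimal places: x = 18.0501

Answer: 18.0501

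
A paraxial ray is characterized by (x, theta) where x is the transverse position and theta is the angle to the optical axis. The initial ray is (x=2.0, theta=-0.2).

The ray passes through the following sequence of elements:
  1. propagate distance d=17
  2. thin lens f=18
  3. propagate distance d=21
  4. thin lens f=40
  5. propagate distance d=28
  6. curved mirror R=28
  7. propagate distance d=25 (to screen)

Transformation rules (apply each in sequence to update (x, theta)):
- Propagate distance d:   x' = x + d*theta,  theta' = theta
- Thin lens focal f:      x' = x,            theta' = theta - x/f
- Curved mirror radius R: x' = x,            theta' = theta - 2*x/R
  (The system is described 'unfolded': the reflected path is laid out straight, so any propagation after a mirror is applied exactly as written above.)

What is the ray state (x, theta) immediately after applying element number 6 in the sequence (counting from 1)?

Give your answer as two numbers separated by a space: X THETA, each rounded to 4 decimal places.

Initial: x=2.0000 theta=-0.2000
After 1 (propagate distance d=17): x=-1.4000 theta=-0.2000
After 2 (thin lens f=18): x=-1.4000 theta=-11/90 (≈-0.1222)
After 3 (propagate distance d=21): x=-119/30 (≈-3.9667) theta=-11/90 (≈-0.1222)
After 4 (thin lens f=40): x=-119/30 (≈-3.9667) theta=-83/3600 (≈-0.0231)
After 5 (propagate distance d=28): x=-4151/900 (≈-4.6122) theta=-83/3600 (≈-0.0231)
After 6 (curved mirror R=28): x=-4151/900 (≈-4.6122) theta=1103/3600 (≈0.3064)
Rounded to 4 decimal places: x = -4.6122, theta = 0.3064

Answer: -4.6122 0.3064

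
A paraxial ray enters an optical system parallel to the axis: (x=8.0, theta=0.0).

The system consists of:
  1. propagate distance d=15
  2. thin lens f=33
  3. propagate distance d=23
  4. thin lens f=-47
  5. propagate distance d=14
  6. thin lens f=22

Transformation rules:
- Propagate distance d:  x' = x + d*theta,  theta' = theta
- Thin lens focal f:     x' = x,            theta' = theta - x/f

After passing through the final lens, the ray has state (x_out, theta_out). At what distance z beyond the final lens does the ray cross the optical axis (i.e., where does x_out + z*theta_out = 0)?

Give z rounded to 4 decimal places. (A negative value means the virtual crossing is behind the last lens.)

Initial: x=8.0000 theta=0.0000
After 1 (propagate distance d=15): x=8.0000 theta=0.0000
After 2 (thin lens f=33): x=8.0000 theta=-8/33 (≈-0.2424)
After 3 (propagate distance d=23): x=80/33 (≈2.4242) theta=-8/33 (≈-0.2424)
After 4 (thin lens f=-47): x=80/33 (≈2.4242) theta=-296/1551 (≈-0.1908)
After 5 (propagate distance d=14): x=-128/517 (≈-0.2476) theta=-296/1551 (≈-0.1908)
After 6 (thin lens f=22): x=-128/517 (≈-0.2476) theta=-3064/17061 (≈-0.1796)
z_focus = -x_out/theta_out = -(-128/517)/(-3064/17061) = -528/383 ≈ -1.3786
Rounded to 4 decimal places: z = -1.3786

Answer: -1.3786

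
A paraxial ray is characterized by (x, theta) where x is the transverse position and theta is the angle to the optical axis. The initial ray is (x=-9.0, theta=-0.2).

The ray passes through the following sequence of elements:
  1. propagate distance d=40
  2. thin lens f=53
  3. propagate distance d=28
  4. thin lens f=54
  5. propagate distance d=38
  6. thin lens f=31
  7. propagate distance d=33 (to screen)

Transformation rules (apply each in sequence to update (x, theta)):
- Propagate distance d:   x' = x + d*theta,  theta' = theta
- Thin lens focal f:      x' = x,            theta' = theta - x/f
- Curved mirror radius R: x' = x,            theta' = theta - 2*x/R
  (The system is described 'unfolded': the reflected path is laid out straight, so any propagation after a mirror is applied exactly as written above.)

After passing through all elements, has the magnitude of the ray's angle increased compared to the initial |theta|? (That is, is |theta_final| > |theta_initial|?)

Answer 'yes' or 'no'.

Answer: yes

Derivation:
Initial: x=-9.0000 theta=-0.2000
After 1 (propagate distance d=40): x=-17.0000 theta=-0.2000
After 2 (thin lens f=53): x=-17.0000 theta=32/265 (≈0.1208)
After 3 (propagate distance d=28): x=-3609/265 (≈-13.6189) theta=32/265 (≈0.1208)
After 4 (thin lens f=54): x=-3609/265 (≈-13.6189) theta=593/1590 (≈0.3730)
After 5 (propagate distance d=38): x=88/159 (≈0.5535) theta=593/1590 (≈0.3730)
After 6 (thin lens f=31): x=88/159 (≈0.5535) theta=17503/49290 (≈0.3551)
After 7 (propagate distance d=33 (to screen)): x=604879/49290 (≈12.2718) theta=17503/49290 (≈0.3551)
|theta_initial|=0.2000 |theta_final|=17503/49290 (≈0.3551) -> increased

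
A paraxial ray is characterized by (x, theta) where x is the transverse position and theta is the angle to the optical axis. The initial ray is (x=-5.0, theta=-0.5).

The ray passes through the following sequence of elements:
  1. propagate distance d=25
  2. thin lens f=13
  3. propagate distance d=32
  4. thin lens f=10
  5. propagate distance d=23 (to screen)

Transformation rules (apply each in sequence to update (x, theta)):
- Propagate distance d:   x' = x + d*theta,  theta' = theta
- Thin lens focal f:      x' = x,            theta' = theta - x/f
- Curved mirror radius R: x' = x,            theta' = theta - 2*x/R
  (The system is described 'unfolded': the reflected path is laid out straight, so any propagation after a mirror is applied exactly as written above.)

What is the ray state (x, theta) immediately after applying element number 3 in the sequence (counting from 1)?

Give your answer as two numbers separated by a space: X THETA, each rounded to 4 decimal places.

Initial: x=-5.0000 theta=-0.5000
After 1 (propagate distance d=25): x=-17.5000 theta=-0.5000
After 2 (thin lens f=13): x=-17.5000 theta=11/13 (≈0.8462)
After 3 (propagate distance d=32): x=249/26 (≈9.5769) theta=11/13 (≈0.8462)
Rounded to 4 decimal places: x = 9.5769, theta = 0.8462

Answer: 9.5769 0.8462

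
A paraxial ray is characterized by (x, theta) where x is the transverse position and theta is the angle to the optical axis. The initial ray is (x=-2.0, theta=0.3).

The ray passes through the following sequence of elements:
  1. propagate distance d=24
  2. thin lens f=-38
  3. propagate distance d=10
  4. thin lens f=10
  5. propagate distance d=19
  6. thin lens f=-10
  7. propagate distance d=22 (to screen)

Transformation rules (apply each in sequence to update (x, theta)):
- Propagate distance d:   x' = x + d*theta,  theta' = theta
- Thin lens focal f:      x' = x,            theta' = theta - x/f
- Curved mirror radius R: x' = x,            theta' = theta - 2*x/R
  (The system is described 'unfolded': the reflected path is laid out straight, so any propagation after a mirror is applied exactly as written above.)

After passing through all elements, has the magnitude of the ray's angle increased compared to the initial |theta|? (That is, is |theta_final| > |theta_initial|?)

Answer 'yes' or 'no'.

Initial: x=-2.0000 theta=0.3000
After 1 (propagate distance d=24): x=5.2000 theta=0.3000
After 2 (thin lens f=-38): x=5.2000 theta=83/190 (≈0.4368)
After 3 (propagate distance d=10): x=909/95 (≈9.5684) theta=83/190 (≈0.4368)
After 4 (thin lens f=10): x=909/95 (≈9.5684) theta=-0.5200
After 5 (propagate distance d=19): x=-148/475 (≈-0.3116) theta=-0.5200
After 6 (thin lens f=-10): x=-148/475 (≈-0.3116) theta=-1309/2375 (≈-0.5512)
After 7 (propagate distance d=22 (to screen)): x=-29538/2375 (≈-12.4371) theta=-1309/2375 (≈-0.5512)
|theta_initial|=0.3000 |theta_final|=1309/2375 (≈0.5512) -> increased

Answer: yes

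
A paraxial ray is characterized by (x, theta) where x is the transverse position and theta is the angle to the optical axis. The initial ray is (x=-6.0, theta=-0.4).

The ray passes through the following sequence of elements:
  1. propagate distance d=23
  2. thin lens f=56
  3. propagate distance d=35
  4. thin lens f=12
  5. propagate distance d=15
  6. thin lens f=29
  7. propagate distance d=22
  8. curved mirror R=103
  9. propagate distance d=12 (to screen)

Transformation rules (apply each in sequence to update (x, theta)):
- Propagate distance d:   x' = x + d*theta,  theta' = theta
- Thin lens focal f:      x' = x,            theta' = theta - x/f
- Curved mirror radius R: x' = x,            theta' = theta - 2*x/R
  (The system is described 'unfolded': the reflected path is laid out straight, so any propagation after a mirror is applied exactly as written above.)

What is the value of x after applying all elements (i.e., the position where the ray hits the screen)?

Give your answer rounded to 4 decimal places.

Answer: 43.0036

Derivation:
Initial: x=-6.0000 theta=-0.4000
After 1 (propagate distance d=23): x=-15.2000 theta=-0.4000
After 2 (thin lens f=56): x=-15.2000 theta=-9/70 (≈-0.1286)
After 3 (propagate distance d=35): x=-19.7000 theta=-9/70 (≈-0.1286)
After 4 (thin lens f=12): x=-19.7000 theta=1271/840 (≈1.5131)
After 5 (propagate distance d=15): x=839/280 (≈2.9964) theta=1271/840 (≈1.5131)
After 6 (thin lens f=29): x=839/280 (≈2.9964) theta=2453/1740 (≈1.4098)
After 7 (propagate distance d=22): x=828517/24360 (≈34.0114) theta=2453/1740 (≈1.4098)
After 8 (curved mirror R=103): x=828517/24360 (≈34.0114) theta=235024/313635 (≈0.7494)
After 9 (propagate distance d=12 (to screen)): x=21579911/501816 (≈43.0036) theta=235024/313635 (≈0.7494)
Rounded to 4 decimal places: x = 43.0036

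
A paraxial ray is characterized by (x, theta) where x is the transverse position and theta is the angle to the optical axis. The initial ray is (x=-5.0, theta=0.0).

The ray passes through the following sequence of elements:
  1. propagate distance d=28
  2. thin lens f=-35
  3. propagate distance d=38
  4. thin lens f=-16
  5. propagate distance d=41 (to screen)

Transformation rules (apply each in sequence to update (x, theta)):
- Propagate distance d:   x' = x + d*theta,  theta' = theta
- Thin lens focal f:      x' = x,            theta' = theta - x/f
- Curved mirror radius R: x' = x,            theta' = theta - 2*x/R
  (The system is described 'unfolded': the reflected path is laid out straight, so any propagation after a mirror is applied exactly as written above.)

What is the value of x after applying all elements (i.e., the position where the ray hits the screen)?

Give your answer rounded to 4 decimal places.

Initial: x=-5.0000 theta=0.0000
After 1 (propagate distance d=28): x=-5.0000 theta=0.0000
After 2 (thin lens f=-35): x=-5.0000 theta=-1/7 (≈-0.1429)
After 3 (propagate distance d=38): x=-73/7 (≈-10.4286) theta=-1/7 (≈-0.1429)
After 4 (thin lens f=-16): x=-73/7 (≈-10.4286) theta=-89/112 (≈-0.7946)
After 5 (propagate distance d=41 (to screen)): x=-4817/112 (≈-43.0089) theta=-89/112 (≈-0.7946)
Rounded to 4 decimal places: x = -43.0089

Answer: -43.0089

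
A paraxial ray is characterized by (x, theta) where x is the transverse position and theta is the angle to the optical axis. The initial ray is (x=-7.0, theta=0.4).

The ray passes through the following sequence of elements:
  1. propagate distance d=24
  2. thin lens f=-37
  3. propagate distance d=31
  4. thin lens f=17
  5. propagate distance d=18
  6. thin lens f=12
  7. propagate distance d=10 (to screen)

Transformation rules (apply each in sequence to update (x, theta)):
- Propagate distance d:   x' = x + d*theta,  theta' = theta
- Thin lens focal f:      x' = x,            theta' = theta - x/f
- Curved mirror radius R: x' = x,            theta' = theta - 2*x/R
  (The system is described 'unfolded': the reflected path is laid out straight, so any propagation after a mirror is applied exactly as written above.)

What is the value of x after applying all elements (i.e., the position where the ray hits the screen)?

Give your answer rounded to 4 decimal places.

Answer: -4.1598

Derivation:
Initial: x=-7.0000 theta=0.4000
After 1 (propagate distance d=24): x=2.6000 theta=0.4000
After 2 (thin lens f=-37): x=2.6000 theta=87/185 (≈0.4703)
After 3 (propagate distance d=31): x=3178/185 (≈17.1784) theta=87/185 (≈0.4703)
After 4 (thin lens f=17): x=3178/185 (≈17.1784) theta=-1699/3145 (≈-0.5402)
After 5 (propagate distance d=18): x=23444/3145 (≈7.4544) theta=-1699/3145 (≈-0.5402)
After 6 (thin lens f=12): x=23444/3145 (≈7.4544) theta=-10958/9435 (≈-1.1614)
After 7 (propagate distance d=10 (to screen)): x=-39248/9435 (≈-4.1598) theta=-10958/9435 (≈-1.1614)
Rounded to 4 decimal places: x = -4.1598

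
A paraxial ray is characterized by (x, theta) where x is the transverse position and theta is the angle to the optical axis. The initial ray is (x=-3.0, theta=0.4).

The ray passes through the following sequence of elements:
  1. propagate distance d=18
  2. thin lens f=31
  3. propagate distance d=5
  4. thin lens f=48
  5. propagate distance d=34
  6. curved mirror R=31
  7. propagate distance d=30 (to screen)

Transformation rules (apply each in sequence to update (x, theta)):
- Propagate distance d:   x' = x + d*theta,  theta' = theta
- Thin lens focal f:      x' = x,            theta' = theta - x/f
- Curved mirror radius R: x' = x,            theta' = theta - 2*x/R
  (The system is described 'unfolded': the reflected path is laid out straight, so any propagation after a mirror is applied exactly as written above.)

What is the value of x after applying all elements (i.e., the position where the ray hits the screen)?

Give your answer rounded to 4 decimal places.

Answer: -5.4363

Derivation:
Initial: x=-3.0000 theta=0.4000
After 1 (propagate distance d=18): x=4.2000 theta=0.4000
After 2 (thin lens f=31): x=4.2000 theta=41/155 (≈0.2645)
After 3 (propagate distance d=5): x=856/155 (≈5.5226) theta=41/155 (≈0.2645)
After 4 (thin lens f=48): x=856/155 (≈5.5226) theta=139/930 (≈0.1495)
After 5 (propagate distance d=34): x=4931/465 (≈10.6043) theta=139/930 (≈0.1495)
After 6 (curved mirror R=31): x=4931/465 (≈10.6043) theta=-3083/5766 (≈-0.5347)
After 7 (propagate distance d=30 (to screen)): x=-78364/14415 (≈-5.4363) theta=-3083/5766 (≈-0.5347)
Rounded to 4 decimal places: x = -5.4363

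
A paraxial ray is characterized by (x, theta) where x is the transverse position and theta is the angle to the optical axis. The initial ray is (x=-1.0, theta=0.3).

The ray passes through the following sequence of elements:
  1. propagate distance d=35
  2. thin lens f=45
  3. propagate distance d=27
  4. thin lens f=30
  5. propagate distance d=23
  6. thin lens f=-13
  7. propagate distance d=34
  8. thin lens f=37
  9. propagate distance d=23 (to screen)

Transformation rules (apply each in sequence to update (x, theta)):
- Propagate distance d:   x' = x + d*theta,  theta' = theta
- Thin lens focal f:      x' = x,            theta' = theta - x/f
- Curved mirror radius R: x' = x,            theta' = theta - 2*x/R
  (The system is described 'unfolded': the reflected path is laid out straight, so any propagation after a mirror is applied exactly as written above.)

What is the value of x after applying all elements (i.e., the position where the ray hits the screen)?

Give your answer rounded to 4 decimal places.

Initial: x=-1.0000 theta=0.3000
After 1 (propagate distance d=35): x=9.5000 theta=0.3000
After 2 (thin lens f=45): x=9.5000 theta=4/45 (≈0.0889)
After 3 (propagate distance d=27): x=11.9000 theta=4/45 (≈0.0889)
After 4 (thin lens f=30): x=11.9000 theta=-277/900 (≈-0.3078)
After 5 (propagate distance d=23): x=4339/900 (≈4.8211) theta=-277/900 (≈-0.3078)
After 6 (thin lens f=-13): x=4339/900 (≈4.8211) theta=41/650 (≈0.0631)
After 7 (propagate distance d=34): x=81499/11700 (≈6.9657) theta=41/650 (≈0.0631)
After 8 (thin lens f=37): x=81499/11700 (≈6.9657) theta=-54193/432900 (≈-0.1252)
After 9 (propagate distance d=23 (to screen)): x=442256/108225 (≈4.0864) theta=-54193/432900 (≈-0.1252)
Rounded to 4 decimal places: x = 4.0864

Answer: 4.0864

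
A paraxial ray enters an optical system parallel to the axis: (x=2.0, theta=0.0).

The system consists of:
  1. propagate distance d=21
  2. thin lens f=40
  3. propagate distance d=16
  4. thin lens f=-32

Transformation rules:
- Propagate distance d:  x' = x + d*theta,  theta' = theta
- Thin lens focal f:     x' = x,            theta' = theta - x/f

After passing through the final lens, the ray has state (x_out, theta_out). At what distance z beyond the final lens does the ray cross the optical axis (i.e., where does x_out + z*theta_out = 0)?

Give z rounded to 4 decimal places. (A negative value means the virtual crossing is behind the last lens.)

Initial: x=2.0000 theta=0.0000
After 1 (propagate distance d=21): x=2.0000 theta=0.0000
After 2 (thin lens f=40): x=2.0000 theta=-0.0500
After 3 (propagate distance d=16): x=1.2000 theta=-0.0500
After 4 (thin lens f=-32): x=1.2000 theta=-0.0125
z_focus = -x_out/theta_out = -(1.2000)/(-0.0125) = 96.0000
Rounded to 4 decimal places: z = 96.0000

Answer: 96.0000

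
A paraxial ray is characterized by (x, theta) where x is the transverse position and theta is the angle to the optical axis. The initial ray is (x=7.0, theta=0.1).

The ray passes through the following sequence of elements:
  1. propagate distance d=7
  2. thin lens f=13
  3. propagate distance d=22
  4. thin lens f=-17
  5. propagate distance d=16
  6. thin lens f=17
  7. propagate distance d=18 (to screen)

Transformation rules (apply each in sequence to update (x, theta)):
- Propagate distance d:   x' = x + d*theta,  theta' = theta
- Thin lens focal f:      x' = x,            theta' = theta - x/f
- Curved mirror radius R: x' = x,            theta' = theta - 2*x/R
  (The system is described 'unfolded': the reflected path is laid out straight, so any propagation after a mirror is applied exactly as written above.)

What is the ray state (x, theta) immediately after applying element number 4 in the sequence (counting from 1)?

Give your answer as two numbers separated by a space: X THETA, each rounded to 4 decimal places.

Answer: -3.1308 -0.6765

Derivation:
Initial: x=7.0000 theta=0.1000
After 1 (propagate distance d=7): x=7.7000 theta=0.1000
After 2 (thin lens f=13): x=7.7000 theta=-32/65 (≈-0.4923)
After 3 (propagate distance d=22): x=-407/130 (≈-3.1308) theta=-32/65 (≈-0.4923)
After 4 (thin lens f=-17): x=-407/130 (≈-3.1308) theta=-23/34 (≈-0.6765)
Rounded to 4 decimal places: x = -3.1308, theta = -0.6765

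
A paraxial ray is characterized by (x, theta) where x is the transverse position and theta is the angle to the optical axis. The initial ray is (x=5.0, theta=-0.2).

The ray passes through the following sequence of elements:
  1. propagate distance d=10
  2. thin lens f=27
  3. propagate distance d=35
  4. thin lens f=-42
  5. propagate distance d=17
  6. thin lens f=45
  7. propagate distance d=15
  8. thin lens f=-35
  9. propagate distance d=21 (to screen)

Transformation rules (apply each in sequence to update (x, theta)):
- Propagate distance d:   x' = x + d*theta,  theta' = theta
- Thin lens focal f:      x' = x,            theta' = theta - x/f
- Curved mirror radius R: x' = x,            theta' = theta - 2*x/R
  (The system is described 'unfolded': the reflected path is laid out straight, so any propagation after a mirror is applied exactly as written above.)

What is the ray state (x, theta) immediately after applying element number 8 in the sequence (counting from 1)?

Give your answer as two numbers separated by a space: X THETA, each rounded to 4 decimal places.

Answer: -18.3981 -0.6608

Derivation:
Initial: x=5.0000 theta=-0.2000
After 1 (propagate distance d=10): x=3.0000 theta=-0.2000
After 2 (thin lens f=27): x=3.0000 theta=-14/45 (≈-0.3111)
After 3 (propagate distance d=35): x=-71/9 (≈-7.8889) theta=-14/45 (≈-0.3111)
After 4 (thin lens f=-42): x=-71/9 (≈-7.8889) theta=-943/1890 (≈-0.4989)
After 5 (propagate distance d=17): x=-30941/1890 (≈-16.3709) theta=-943/1890 (≈-0.4989)
After 6 (thin lens f=45): x=-30941/1890 (≈-16.3709) theta=-821/6075 (≈-0.1351)
After 7 (propagate distance d=15): x=-104317/5670 (≈-18.3981) theta=-821/6075 (≈-0.1351)
After 8 (thin lens f=-35): x=-104317/5670 (≈-18.3981) theta=-393409/595350 (≈-0.6608)
Rounded to 4 decimal places: x = -18.3981, theta = -0.6608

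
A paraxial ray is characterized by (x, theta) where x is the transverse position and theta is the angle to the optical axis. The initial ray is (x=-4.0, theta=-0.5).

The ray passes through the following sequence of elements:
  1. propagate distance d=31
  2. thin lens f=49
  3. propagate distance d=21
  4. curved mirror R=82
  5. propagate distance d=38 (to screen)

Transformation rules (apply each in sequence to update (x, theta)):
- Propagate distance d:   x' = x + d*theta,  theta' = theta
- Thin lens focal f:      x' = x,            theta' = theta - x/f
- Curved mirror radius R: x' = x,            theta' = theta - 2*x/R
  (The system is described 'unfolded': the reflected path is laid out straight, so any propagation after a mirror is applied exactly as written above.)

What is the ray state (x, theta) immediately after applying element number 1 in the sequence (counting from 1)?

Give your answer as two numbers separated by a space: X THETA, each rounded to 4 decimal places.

Answer: -19.5000 -0.5000

Derivation:
Initial: x=-4.0000 theta=-0.5000
After 1 (propagate distance d=31): x=-19.5000 theta=-0.5000
Rounded to 4 decimal places: x = -19.5000, theta = -0.5000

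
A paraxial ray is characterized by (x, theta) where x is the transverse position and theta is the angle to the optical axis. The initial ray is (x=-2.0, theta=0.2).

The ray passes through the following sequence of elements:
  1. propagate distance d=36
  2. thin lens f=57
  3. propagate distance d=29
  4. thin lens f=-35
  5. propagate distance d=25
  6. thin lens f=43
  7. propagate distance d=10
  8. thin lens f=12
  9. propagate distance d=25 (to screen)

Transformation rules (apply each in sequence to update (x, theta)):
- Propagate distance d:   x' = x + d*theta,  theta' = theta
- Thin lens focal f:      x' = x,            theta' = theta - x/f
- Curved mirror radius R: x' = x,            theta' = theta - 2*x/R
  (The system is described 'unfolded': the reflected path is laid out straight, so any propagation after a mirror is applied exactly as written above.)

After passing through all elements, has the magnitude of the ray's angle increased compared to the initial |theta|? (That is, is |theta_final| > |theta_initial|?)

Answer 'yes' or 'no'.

Initial: x=-2.0000 theta=0.2000
After 1 (propagate distance d=36): x=5.2000 theta=0.2000
After 2 (thin lens f=57): x=5.2000 theta=31/285 (≈0.1088)
After 3 (propagate distance d=29): x=2381/285 (≈8.3544) theta=31/285 (≈0.1088)
After 4 (thin lens f=-35): x=2381/285 (≈8.3544) theta=3466/9975 (≈0.3475)
After 5 (propagate distance d=25): x=33997/1995 (≈17.0411) theta=3466/9975 (≈0.3475)
After 6 (thin lens f=43): x=33997/1995 (≈17.0411) theta=-20947/428925 (≈-0.0488)
After 7 (propagate distance d=10): x=1419977/85785 (≈16.5527) theta=-20947/428925 (≈-0.0488)
After 8 (thin lens f=12): x=1419977/85785 (≈16.5527) theta=-7351249/5147100 (≈-1.4282)
After 9 (propagate distance d=25 (to screen)): x=-19716521/1029420 (≈-19.1530) theta=-7351249/5147100 (≈-1.4282)
|theta_initial|=0.2000 |theta_final|=7351249/5147100 (≈1.4282) -> increased

Answer: yes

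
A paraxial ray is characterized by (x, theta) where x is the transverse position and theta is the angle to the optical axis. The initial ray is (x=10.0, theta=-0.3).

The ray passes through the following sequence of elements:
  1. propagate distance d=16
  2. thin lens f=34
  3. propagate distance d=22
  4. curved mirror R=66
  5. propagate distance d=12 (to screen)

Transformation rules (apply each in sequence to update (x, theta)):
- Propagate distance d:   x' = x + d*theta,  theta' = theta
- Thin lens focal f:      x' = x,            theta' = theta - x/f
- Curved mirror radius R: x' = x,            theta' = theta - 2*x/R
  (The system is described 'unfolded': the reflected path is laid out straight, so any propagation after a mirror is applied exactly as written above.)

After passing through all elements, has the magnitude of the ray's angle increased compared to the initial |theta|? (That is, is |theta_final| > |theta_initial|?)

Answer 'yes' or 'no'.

Initial: x=10.0000 theta=-0.3000
After 1 (propagate distance d=16): x=5.2000 theta=-0.3000
After 2 (thin lens f=34): x=5.2000 theta=-77/170 (≈-0.4529)
After 3 (propagate distance d=22): x=-81/17 (≈-4.7647) theta=-77/170 (≈-0.4529)
After 4 (curved mirror R=66): x=-81/17 (≈-4.7647) theta=-577/1870 (≈-0.3086)
After 5 (propagate distance d=12 (to screen)): x=-7917/935 (≈-8.4674) theta=-577/1870 (≈-0.3086)
|theta_initial|=0.3000 |theta_final|=577/1870 (≈0.3086) -> increased

Answer: yes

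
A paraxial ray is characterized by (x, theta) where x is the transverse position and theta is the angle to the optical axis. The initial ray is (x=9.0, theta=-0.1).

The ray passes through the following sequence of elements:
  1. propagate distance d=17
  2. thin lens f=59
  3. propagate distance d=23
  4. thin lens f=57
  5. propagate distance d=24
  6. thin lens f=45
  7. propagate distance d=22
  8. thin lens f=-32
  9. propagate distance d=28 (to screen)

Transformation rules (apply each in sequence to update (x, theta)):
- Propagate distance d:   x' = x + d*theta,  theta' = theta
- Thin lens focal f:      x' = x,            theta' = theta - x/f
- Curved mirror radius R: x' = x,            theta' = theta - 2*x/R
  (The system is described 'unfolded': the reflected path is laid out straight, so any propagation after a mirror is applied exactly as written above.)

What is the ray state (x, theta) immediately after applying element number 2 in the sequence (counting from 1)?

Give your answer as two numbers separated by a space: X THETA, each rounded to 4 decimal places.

Initial: x=9.0000 theta=-0.1000
After 1 (propagate distance d=17): x=7.3000 theta=-0.1000
After 2 (thin lens f=59): x=7.3000 theta=-66/295 (≈-0.2237)
Rounded to 4 decimal places: x = 7.3000, theta = -0.2237

Answer: 7.3000 -0.2237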